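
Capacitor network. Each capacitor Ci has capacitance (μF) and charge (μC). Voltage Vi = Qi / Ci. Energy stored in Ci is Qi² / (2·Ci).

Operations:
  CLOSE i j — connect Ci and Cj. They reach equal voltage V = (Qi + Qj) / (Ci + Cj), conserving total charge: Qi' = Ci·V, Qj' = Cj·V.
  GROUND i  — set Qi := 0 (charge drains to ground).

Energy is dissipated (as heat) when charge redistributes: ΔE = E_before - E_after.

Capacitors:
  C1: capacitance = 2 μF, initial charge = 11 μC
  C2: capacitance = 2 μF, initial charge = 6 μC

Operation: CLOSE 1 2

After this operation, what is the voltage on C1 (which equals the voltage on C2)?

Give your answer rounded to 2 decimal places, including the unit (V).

Answer: 4.25 V

Derivation:
Initial: C1(2μF, Q=11μC, V=5.50V), C2(2μF, Q=6μC, V=3.00V)
Op 1: CLOSE 1-2: Q_total=17.00, C_total=4.00, V=4.25; Q1=8.50, Q2=8.50; dissipated=3.125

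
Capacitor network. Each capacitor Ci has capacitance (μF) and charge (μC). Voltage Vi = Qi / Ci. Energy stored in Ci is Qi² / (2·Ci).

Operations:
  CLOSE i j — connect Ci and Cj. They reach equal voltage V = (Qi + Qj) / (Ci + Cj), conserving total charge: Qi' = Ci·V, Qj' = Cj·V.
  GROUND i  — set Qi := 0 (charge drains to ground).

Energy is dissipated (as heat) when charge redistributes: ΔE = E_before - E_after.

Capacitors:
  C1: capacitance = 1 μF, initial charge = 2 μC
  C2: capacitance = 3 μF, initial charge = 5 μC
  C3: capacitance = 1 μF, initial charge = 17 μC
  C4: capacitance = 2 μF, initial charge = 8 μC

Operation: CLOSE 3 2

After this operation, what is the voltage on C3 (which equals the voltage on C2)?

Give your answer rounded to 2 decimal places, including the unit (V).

Answer: 5.50 V

Derivation:
Initial: C1(1μF, Q=2μC, V=2.00V), C2(3μF, Q=5μC, V=1.67V), C3(1μF, Q=17μC, V=17.00V), C4(2μF, Q=8μC, V=4.00V)
Op 1: CLOSE 3-2: Q_total=22.00, C_total=4.00, V=5.50; Q3=5.50, Q2=16.50; dissipated=88.167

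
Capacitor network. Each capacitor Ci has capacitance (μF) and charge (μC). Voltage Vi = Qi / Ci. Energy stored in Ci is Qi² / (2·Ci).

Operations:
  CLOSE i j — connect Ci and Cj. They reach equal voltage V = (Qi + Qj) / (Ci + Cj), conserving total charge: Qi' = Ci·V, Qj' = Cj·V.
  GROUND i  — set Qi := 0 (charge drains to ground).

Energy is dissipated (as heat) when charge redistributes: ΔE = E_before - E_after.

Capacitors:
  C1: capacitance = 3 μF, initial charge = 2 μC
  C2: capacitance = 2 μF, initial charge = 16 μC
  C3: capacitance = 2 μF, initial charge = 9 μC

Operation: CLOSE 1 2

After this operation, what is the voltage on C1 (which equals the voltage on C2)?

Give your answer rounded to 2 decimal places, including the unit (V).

Initial: C1(3μF, Q=2μC, V=0.67V), C2(2μF, Q=16μC, V=8.00V), C3(2μF, Q=9μC, V=4.50V)
Op 1: CLOSE 1-2: Q_total=18.00, C_total=5.00, V=3.60; Q1=10.80, Q2=7.20; dissipated=32.267

Answer: 3.60 V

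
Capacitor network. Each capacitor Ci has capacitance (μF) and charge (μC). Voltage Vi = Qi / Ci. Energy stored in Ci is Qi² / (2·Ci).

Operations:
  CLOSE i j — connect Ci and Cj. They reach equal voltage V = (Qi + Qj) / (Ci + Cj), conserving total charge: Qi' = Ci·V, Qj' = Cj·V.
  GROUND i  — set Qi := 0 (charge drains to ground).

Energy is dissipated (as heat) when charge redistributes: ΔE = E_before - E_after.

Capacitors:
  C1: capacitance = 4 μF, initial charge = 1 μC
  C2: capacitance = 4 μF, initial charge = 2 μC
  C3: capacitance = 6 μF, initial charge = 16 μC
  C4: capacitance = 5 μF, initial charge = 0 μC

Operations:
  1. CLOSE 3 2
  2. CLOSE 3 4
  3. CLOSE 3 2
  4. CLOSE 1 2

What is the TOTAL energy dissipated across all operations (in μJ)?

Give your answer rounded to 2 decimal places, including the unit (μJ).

Answer: 11.98 μJ

Derivation:
Initial: C1(4μF, Q=1μC, V=0.25V), C2(4μF, Q=2μC, V=0.50V), C3(6μF, Q=16μC, V=2.67V), C4(5μF, Q=0μC, V=0.00V)
Op 1: CLOSE 3-2: Q_total=18.00, C_total=10.00, V=1.80; Q3=10.80, Q2=7.20; dissipated=5.633
Op 2: CLOSE 3-4: Q_total=10.80, C_total=11.00, V=0.98; Q3=5.89, Q4=4.91; dissipated=4.418
Op 3: CLOSE 3-2: Q_total=13.09, C_total=10.00, V=1.31; Q3=7.85, Q2=5.24; dissipated=0.803
Op 4: CLOSE 1-2: Q_total=6.24, C_total=8.00, V=0.78; Q1=3.12, Q2=3.12; dissipated=1.122
Total dissipated: 11.976 μJ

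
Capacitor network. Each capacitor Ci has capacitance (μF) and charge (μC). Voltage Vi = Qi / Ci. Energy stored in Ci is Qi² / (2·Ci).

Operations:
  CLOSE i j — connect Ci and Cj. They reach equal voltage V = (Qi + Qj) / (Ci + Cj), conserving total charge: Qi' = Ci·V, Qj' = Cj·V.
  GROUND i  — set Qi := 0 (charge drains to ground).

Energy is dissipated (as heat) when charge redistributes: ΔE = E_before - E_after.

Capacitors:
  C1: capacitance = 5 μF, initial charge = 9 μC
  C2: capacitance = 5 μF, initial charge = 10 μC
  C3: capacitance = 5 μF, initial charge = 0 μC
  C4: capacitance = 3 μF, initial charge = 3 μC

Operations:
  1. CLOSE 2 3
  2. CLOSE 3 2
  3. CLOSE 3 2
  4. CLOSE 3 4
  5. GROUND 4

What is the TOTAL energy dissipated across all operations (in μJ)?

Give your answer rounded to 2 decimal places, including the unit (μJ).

Answer: 6.50 μJ

Derivation:
Initial: C1(5μF, Q=9μC, V=1.80V), C2(5μF, Q=10μC, V=2.00V), C3(5μF, Q=0μC, V=0.00V), C4(3μF, Q=3μC, V=1.00V)
Op 1: CLOSE 2-3: Q_total=10.00, C_total=10.00, V=1.00; Q2=5.00, Q3=5.00; dissipated=5.000
Op 2: CLOSE 3-2: Q_total=10.00, C_total=10.00, V=1.00; Q3=5.00, Q2=5.00; dissipated=0.000
Op 3: CLOSE 3-2: Q_total=10.00, C_total=10.00, V=1.00; Q3=5.00, Q2=5.00; dissipated=0.000
Op 4: CLOSE 3-4: Q_total=8.00, C_total=8.00, V=1.00; Q3=5.00, Q4=3.00; dissipated=0.000
Op 5: GROUND 4: Q4=0; energy lost=1.500
Total dissipated: 6.500 μJ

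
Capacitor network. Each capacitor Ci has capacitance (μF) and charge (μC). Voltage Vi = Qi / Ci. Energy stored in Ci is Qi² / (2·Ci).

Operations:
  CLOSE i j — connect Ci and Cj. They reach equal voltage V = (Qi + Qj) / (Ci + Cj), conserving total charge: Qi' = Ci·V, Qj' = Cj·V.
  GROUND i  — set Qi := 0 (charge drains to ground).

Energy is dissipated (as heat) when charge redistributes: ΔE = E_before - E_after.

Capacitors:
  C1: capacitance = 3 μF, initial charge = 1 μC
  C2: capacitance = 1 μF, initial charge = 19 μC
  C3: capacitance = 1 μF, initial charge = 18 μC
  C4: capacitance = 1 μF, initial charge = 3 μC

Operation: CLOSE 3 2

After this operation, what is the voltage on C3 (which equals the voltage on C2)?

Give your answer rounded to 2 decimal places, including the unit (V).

Initial: C1(3μF, Q=1μC, V=0.33V), C2(1μF, Q=19μC, V=19.00V), C3(1μF, Q=18μC, V=18.00V), C4(1μF, Q=3μC, V=3.00V)
Op 1: CLOSE 3-2: Q_total=37.00, C_total=2.00, V=18.50; Q3=18.50, Q2=18.50; dissipated=0.250

Answer: 18.50 V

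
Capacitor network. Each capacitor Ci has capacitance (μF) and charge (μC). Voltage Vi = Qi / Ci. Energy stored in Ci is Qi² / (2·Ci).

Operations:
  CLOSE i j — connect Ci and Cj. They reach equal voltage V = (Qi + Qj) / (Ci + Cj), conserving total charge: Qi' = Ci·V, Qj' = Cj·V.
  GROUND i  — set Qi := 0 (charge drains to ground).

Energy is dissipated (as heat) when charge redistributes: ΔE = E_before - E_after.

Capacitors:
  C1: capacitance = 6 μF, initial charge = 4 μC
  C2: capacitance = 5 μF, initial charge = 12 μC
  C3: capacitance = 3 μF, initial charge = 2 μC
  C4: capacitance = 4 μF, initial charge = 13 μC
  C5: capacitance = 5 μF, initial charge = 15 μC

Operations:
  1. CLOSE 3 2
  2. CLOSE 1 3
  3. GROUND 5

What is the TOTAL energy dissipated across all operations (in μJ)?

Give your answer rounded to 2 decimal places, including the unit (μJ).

Answer: 26.49 μJ

Derivation:
Initial: C1(6μF, Q=4μC, V=0.67V), C2(5μF, Q=12μC, V=2.40V), C3(3μF, Q=2μC, V=0.67V), C4(4μF, Q=13μC, V=3.25V), C5(5μF, Q=15μC, V=3.00V)
Op 1: CLOSE 3-2: Q_total=14.00, C_total=8.00, V=1.75; Q3=5.25, Q2=8.75; dissipated=2.817
Op 2: CLOSE 1-3: Q_total=9.25, C_total=9.00, V=1.03; Q1=6.17, Q3=3.08; dissipated=1.174
Op 3: GROUND 5: Q5=0; energy lost=22.500
Total dissipated: 26.490 μJ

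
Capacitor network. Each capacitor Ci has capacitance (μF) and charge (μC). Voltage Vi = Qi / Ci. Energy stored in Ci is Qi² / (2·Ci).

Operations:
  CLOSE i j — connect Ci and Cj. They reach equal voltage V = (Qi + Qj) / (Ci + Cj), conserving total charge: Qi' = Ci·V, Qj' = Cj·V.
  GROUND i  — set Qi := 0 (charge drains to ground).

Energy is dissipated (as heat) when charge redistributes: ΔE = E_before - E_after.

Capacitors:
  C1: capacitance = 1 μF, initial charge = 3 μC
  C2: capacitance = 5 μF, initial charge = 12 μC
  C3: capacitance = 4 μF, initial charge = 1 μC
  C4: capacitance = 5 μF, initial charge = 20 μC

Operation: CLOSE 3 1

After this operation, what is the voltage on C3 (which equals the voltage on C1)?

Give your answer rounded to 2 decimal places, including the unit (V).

Initial: C1(1μF, Q=3μC, V=3.00V), C2(5μF, Q=12μC, V=2.40V), C3(4μF, Q=1μC, V=0.25V), C4(5μF, Q=20μC, V=4.00V)
Op 1: CLOSE 3-1: Q_total=4.00, C_total=5.00, V=0.80; Q3=3.20, Q1=0.80; dissipated=3.025

Answer: 0.80 V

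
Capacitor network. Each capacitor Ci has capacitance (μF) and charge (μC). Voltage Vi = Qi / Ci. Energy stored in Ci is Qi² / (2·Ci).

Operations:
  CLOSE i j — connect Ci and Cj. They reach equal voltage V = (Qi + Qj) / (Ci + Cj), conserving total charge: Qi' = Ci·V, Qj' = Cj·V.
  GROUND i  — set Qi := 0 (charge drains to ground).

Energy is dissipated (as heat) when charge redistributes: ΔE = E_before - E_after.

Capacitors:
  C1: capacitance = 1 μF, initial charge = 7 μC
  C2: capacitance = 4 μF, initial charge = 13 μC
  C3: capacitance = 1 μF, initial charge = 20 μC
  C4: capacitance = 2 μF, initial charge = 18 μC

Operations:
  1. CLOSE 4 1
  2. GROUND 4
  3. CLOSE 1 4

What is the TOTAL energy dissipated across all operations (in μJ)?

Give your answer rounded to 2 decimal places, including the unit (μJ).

Answer: 93.93 μJ

Derivation:
Initial: C1(1μF, Q=7μC, V=7.00V), C2(4μF, Q=13μC, V=3.25V), C3(1μF, Q=20μC, V=20.00V), C4(2μF, Q=18μC, V=9.00V)
Op 1: CLOSE 4-1: Q_total=25.00, C_total=3.00, V=8.33; Q4=16.67, Q1=8.33; dissipated=1.333
Op 2: GROUND 4: Q4=0; energy lost=69.444
Op 3: CLOSE 1-4: Q_total=8.33, C_total=3.00, V=2.78; Q1=2.78, Q4=5.56; dissipated=23.148
Total dissipated: 93.926 μJ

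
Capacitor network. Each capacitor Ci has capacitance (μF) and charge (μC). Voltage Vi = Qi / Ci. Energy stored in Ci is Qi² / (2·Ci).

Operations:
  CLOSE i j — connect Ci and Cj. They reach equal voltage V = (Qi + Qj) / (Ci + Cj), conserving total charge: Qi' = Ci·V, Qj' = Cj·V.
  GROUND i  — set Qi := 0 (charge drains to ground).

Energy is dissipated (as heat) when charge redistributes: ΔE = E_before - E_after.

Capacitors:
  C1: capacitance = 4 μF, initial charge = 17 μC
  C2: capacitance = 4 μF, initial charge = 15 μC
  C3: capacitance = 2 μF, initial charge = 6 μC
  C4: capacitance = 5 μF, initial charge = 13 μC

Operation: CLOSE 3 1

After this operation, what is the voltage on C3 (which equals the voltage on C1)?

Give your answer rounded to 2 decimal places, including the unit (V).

Initial: C1(4μF, Q=17μC, V=4.25V), C2(4μF, Q=15μC, V=3.75V), C3(2μF, Q=6μC, V=3.00V), C4(5μF, Q=13μC, V=2.60V)
Op 1: CLOSE 3-1: Q_total=23.00, C_total=6.00, V=3.83; Q3=7.67, Q1=15.33; dissipated=1.042

Answer: 3.83 V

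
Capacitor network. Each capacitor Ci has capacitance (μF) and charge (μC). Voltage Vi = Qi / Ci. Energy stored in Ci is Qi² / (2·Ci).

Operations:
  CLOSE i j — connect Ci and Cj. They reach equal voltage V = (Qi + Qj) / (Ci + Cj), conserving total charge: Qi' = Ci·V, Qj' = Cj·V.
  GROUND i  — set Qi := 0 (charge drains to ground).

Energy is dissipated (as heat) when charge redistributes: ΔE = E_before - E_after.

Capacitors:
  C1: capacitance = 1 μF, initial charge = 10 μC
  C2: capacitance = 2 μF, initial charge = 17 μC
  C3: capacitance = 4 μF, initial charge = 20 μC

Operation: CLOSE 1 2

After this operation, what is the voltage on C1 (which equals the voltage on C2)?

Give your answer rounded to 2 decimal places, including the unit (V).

Initial: C1(1μF, Q=10μC, V=10.00V), C2(2μF, Q=17μC, V=8.50V), C3(4μF, Q=20μC, V=5.00V)
Op 1: CLOSE 1-2: Q_total=27.00, C_total=3.00, V=9.00; Q1=9.00, Q2=18.00; dissipated=0.750

Answer: 9.00 V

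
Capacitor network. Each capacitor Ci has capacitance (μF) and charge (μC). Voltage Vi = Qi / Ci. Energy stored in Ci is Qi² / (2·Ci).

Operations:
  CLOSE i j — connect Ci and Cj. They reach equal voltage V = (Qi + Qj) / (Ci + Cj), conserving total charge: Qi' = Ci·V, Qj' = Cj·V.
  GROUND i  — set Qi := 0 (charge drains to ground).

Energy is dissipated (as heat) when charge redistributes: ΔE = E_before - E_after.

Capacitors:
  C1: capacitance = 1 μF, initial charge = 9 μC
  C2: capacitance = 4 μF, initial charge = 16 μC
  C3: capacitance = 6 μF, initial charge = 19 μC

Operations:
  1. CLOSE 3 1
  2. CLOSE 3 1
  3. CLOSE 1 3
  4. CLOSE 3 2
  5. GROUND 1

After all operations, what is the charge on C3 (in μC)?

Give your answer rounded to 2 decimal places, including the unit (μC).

Answer: 24.00 μC

Derivation:
Initial: C1(1μF, Q=9μC, V=9.00V), C2(4μF, Q=16μC, V=4.00V), C3(6μF, Q=19μC, V=3.17V)
Op 1: CLOSE 3-1: Q_total=28.00, C_total=7.00, V=4.00; Q3=24.00, Q1=4.00; dissipated=14.583
Op 2: CLOSE 3-1: Q_total=28.00, C_total=7.00, V=4.00; Q3=24.00, Q1=4.00; dissipated=0.000
Op 3: CLOSE 1-3: Q_total=28.00, C_total=7.00, V=4.00; Q1=4.00, Q3=24.00; dissipated=0.000
Op 4: CLOSE 3-2: Q_total=40.00, C_total=10.00, V=4.00; Q3=24.00, Q2=16.00; dissipated=0.000
Op 5: GROUND 1: Q1=0; energy lost=8.000
Final charges: Q1=0.00, Q2=16.00, Q3=24.00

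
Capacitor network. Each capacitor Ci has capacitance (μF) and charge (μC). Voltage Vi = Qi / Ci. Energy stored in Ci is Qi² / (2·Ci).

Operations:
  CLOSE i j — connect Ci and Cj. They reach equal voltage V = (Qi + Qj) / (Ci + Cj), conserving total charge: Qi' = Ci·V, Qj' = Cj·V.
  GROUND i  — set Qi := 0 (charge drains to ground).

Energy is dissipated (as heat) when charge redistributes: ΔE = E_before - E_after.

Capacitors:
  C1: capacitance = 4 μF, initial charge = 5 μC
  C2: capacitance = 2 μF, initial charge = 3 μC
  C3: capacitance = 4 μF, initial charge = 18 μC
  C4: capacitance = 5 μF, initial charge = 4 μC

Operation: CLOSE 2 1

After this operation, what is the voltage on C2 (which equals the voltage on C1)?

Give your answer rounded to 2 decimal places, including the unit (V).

Initial: C1(4μF, Q=5μC, V=1.25V), C2(2μF, Q=3μC, V=1.50V), C3(4μF, Q=18μC, V=4.50V), C4(5μF, Q=4μC, V=0.80V)
Op 1: CLOSE 2-1: Q_total=8.00, C_total=6.00, V=1.33; Q2=2.67, Q1=5.33; dissipated=0.042

Answer: 1.33 V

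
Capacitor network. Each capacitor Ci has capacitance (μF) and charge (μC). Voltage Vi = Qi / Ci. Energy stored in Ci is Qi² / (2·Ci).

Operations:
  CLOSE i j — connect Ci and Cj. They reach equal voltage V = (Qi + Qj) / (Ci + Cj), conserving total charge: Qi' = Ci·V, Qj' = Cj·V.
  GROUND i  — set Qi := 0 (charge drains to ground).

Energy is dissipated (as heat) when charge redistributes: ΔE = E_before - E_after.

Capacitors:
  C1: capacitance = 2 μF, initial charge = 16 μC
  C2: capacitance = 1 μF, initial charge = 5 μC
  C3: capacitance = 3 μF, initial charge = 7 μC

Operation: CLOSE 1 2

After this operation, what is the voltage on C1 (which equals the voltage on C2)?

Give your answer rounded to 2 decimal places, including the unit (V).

Initial: C1(2μF, Q=16μC, V=8.00V), C2(1μF, Q=5μC, V=5.00V), C3(3μF, Q=7μC, V=2.33V)
Op 1: CLOSE 1-2: Q_total=21.00, C_total=3.00, V=7.00; Q1=14.00, Q2=7.00; dissipated=3.000

Answer: 7.00 V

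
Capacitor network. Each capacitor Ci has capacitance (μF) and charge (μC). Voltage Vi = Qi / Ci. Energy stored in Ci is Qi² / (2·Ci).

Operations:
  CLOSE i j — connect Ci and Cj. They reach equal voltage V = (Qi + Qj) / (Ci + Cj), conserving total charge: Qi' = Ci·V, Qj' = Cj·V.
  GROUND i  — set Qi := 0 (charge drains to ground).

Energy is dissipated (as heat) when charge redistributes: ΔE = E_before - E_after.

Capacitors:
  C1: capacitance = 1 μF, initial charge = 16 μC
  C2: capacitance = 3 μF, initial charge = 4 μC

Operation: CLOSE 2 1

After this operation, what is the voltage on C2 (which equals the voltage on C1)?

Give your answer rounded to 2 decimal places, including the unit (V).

Initial: C1(1μF, Q=16μC, V=16.00V), C2(3μF, Q=4μC, V=1.33V)
Op 1: CLOSE 2-1: Q_total=20.00, C_total=4.00, V=5.00; Q2=15.00, Q1=5.00; dissipated=80.667

Answer: 5.00 V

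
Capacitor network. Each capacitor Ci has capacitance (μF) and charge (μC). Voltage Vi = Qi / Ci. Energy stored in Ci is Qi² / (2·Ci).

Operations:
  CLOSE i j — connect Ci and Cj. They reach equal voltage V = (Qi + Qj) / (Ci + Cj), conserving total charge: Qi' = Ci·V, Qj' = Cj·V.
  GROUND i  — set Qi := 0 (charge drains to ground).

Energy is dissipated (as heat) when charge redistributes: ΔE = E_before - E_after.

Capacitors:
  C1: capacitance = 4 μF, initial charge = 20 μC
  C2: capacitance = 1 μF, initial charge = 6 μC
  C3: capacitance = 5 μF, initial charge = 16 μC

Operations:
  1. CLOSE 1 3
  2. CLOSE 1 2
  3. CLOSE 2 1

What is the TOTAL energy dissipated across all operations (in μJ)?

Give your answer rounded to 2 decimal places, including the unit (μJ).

Answer: 5.20 μJ

Derivation:
Initial: C1(4μF, Q=20μC, V=5.00V), C2(1μF, Q=6μC, V=6.00V), C3(5μF, Q=16μC, V=3.20V)
Op 1: CLOSE 1-3: Q_total=36.00, C_total=9.00, V=4.00; Q1=16.00, Q3=20.00; dissipated=3.600
Op 2: CLOSE 1-2: Q_total=22.00, C_total=5.00, V=4.40; Q1=17.60, Q2=4.40; dissipated=1.600
Op 3: CLOSE 2-1: Q_total=22.00, C_total=5.00, V=4.40; Q2=4.40, Q1=17.60; dissipated=0.000
Total dissipated: 5.200 μJ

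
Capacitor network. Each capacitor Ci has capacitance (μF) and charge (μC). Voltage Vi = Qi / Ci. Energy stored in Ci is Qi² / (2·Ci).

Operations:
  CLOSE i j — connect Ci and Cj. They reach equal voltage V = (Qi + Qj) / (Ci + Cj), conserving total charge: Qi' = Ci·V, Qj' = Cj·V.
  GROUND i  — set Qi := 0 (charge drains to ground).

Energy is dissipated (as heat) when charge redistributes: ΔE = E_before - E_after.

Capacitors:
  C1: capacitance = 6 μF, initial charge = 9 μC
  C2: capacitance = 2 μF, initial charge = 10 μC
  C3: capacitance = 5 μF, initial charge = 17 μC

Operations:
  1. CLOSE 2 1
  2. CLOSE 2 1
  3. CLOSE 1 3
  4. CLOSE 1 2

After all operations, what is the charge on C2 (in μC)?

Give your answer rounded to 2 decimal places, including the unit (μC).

Answer: 5.45 μC

Derivation:
Initial: C1(6μF, Q=9μC, V=1.50V), C2(2μF, Q=10μC, V=5.00V), C3(5μF, Q=17μC, V=3.40V)
Op 1: CLOSE 2-1: Q_total=19.00, C_total=8.00, V=2.38; Q2=4.75, Q1=14.25; dissipated=9.188
Op 2: CLOSE 2-1: Q_total=19.00, C_total=8.00, V=2.38; Q2=4.75, Q1=14.25; dissipated=0.000
Op 3: CLOSE 1-3: Q_total=31.25, C_total=11.00, V=2.84; Q1=17.05, Q3=14.20; dissipated=1.433
Op 4: CLOSE 1-2: Q_total=21.80, C_total=8.00, V=2.72; Q1=16.35, Q2=5.45; dissipated=0.163
Final charges: Q1=16.35, Q2=5.45, Q3=14.20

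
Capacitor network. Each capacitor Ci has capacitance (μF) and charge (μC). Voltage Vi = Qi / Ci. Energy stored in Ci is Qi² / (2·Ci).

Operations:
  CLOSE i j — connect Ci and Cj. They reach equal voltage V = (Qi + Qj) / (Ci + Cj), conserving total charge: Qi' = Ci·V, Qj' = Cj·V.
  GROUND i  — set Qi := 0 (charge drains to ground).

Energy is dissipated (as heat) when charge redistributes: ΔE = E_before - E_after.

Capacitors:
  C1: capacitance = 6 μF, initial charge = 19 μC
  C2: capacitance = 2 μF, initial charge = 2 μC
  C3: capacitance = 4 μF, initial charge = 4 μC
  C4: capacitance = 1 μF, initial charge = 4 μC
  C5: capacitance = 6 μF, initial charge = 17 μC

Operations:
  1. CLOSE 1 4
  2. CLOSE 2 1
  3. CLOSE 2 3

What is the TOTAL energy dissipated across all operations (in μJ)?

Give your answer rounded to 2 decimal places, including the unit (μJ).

Answer: 6.18 μJ

Derivation:
Initial: C1(6μF, Q=19μC, V=3.17V), C2(2μF, Q=2μC, V=1.00V), C3(4μF, Q=4μC, V=1.00V), C4(1μF, Q=4μC, V=4.00V), C5(6μF, Q=17μC, V=2.83V)
Op 1: CLOSE 1-4: Q_total=23.00, C_total=7.00, V=3.29; Q1=19.71, Q4=3.29; dissipated=0.298
Op 2: CLOSE 2-1: Q_total=21.71, C_total=8.00, V=2.71; Q2=5.43, Q1=16.29; dissipated=3.918
Op 3: CLOSE 2-3: Q_total=9.43, C_total=6.00, V=1.57; Q2=3.14, Q3=6.29; dissipated=1.959
Total dissipated: 6.175 μJ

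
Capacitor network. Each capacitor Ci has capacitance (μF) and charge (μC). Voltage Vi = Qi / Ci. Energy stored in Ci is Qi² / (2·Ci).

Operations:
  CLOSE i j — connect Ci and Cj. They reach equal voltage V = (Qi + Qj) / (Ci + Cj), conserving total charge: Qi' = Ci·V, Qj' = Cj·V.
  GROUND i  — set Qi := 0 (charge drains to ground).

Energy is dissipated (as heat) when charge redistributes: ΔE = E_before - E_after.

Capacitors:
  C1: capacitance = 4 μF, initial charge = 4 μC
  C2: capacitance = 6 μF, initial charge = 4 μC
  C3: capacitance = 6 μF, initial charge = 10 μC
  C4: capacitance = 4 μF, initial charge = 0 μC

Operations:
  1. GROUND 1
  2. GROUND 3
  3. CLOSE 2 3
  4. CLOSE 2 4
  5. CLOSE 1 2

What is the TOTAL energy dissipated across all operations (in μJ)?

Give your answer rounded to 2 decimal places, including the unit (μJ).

Initial: C1(4μF, Q=4μC, V=1.00V), C2(6μF, Q=4μC, V=0.67V), C3(6μF, Q=10μC, V=1.67V), C4(4μF, Q=0μC, V=0.00V)
Op 1: GROUND 1: Q1=0; energy lost=2.000
Op 2: GROUND 3: Q3=0; energy lost=8.333
Op 3: CLOSE 2-3: Q_total=4.00, C_total=12.00, V=0.33; Q2=2.00, Q3=2.00; dissipated=0.667
Op 4: CLOSE 2-4: Q_total=2.00, C_total=10.00, V=0.20; Q2=1.20, Q4=0.80; dissipated=0.133
Op 5: CLOSE 1-2: Q_total=1.20, C_total=10.00, V=0.12; Q1=0.48, Q2=0.72; dissipated=0.048
Total dissipated: 11.181 μJ

Answer: 11.18 μJ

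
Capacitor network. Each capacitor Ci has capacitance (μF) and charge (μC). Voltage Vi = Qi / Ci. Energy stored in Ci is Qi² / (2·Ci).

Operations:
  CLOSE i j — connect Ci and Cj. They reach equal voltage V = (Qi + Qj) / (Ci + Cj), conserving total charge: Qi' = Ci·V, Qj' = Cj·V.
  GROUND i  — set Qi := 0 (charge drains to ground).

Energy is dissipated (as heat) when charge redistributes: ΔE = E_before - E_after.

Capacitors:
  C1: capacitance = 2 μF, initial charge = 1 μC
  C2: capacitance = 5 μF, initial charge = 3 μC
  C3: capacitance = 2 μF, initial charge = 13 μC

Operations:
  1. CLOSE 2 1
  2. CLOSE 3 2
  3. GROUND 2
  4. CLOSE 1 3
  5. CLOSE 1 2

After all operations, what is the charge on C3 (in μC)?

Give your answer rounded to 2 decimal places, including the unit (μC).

Answer: 2.84 μC

Derivation:
Initial: C1(2μF, Q=1μC, V=0.50V), C2(5μF, Q=3μC, V=0.60V), C3(2μF, Q=13μC, V=6.50V)
Op 1: CLOSE 2-1: Q_total=4.00, C_total=7.00, V=0.57; Q2=2.86, Q1=1.14; dissipated=0.007
Op 2: CLOSE 3-2: Q_total=15.86, C_total=7.00, V=2.27; Q3=4.53, Q2=11.33; dissipated=25.106
Op 3: GROUND 2: Q2=0; energy lost=12.829
Op 4: CLOSE 1-3: Q_total=5.67, C_total=4.00, V=1.42; Q1=2.84, Q3=2.84; dissipated=1.435
Op 5: CLOSE 1-2: Q_total=2.84, C_total=7.00, V=0.41; Q1=0.81, Q2=2.03; dissipated=1.437
Final charges: Q1=0.81, Q2=2.03, Q3=2.84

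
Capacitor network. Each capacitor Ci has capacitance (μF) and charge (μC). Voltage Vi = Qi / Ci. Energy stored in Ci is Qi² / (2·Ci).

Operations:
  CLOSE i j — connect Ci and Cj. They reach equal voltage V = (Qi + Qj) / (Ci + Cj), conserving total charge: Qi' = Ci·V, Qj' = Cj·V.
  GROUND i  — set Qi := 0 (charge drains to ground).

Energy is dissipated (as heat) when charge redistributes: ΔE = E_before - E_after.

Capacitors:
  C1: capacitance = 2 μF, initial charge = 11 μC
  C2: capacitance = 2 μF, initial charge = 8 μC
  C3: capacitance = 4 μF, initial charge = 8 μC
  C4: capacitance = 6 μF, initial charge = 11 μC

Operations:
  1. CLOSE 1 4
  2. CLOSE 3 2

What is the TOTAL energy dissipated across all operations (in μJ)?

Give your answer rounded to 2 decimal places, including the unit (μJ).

Initial: C1(2μF, Q=11μC, V=5.50V), C2(2μF, Q=8μC, V=4.00V), C3(4μF, Q=8μC, V=2.00V), C4(6μF, Q=11μC, V=1.83V)
Op 1: CLOSE 1-4: Q_total=22.00, C_total=8.00, V=2.75; Q1=5.50, Q4=16.50; dissipated=10.083
Op 2: CLOSE 3-2: Q_total=16.00, C_total=6.00, V=2.67; Q3=10.67, Q2=5.33; dissipated=2.667
Total dissipated: 12.750 μJ

Answer: 12.75 μJ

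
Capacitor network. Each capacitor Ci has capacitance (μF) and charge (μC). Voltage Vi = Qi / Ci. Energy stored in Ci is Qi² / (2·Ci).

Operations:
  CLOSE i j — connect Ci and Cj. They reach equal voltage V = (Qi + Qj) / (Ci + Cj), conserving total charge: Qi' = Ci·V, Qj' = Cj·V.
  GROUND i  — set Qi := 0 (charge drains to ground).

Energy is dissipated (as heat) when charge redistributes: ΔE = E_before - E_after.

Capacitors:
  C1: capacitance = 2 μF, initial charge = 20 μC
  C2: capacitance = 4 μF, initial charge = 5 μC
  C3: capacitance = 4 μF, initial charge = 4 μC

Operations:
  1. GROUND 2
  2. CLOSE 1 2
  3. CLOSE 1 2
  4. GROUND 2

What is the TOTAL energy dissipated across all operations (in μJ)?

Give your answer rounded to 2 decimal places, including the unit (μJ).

Initial: C1(2μF, Q=20μC, V=10.00V), C2(4μF, Q=5μC, V=1.25V), C3(4μF, Q=4μC, V=1.00V)
Op 1: GROUND 2: Q2=0; energy lost=3.125
Op 2: CLOSE 1-2: Q_total=20.00, C_total=6.00, V=3.33; Q1=6.67, Q2=13.33; dissipated=66.667
Op 3: CLOSE 1-2: Q_total=20.00, C_total=6.00, V=3.33; Q1=6.67, Q2=13.33; dissipated=0.000
Op 4: GROUND 2: Q2=0; energy lost=22.222
Total dissipated: 92.014 μJ

Answer: 92.01 μJ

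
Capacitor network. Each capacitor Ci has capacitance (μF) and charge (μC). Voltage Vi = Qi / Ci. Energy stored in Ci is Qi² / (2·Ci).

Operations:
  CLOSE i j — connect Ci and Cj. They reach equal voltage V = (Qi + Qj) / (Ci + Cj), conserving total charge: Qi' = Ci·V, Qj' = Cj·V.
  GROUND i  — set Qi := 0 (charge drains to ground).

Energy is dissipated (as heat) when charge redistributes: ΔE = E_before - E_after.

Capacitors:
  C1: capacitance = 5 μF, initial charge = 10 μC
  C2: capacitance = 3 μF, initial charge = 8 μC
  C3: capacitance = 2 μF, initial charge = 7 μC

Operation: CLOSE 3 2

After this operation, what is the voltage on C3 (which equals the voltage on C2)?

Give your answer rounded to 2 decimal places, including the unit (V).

Initial: C1(5μF, Q=10μC, V=2.00V), C2(3μF, Q=8μC, V=2.67V), C3(2μF, Q=7μC, V=3.50V)
Op 1: CLOSE 3-2: Q_total=15.00, C_total=5.00, V=3.00; Q3=6.00, Q2=9.00; dissipated=0.417

Answer: 3.00 V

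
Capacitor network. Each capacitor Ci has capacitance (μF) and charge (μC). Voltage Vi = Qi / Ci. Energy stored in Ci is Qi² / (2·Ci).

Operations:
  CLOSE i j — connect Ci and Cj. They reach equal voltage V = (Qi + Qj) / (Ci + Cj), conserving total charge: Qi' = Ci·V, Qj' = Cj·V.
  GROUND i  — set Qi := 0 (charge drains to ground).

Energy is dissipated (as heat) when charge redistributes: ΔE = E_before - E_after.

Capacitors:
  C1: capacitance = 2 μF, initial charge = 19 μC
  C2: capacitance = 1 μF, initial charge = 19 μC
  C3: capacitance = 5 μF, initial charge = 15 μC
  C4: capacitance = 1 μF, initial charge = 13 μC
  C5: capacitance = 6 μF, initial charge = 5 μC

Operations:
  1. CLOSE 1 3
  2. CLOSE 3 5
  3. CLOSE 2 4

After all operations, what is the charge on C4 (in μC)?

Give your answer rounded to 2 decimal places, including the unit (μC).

Answer: 16.00 μC

Derivation:
Initial: C1(2μF, Q=19μC, V=9.50V), C2(1μF, Q=19μC, V=19.00V), C3(5μF, Q=15μC, V=3.00V), C4(1μF, Q=13μC, V=13.00V), C5(6μF, Q=5μC, V=0.83V)
Op 1: CLOSE 1-3: Q_total=34.00, C_total=7.00, V=4.86; Q1=9.71, Q3=24.29; dissipated=30.179
Op 2: CLOSE 3-5: Q_total=29.29, C_total=11.00, V=2.66; Q3=13.31, Q5=15.97; dissipated=22.079
Op 3: CLOSE 2-4: Q_total=32.00, C_total=2.00, V=16.00; Q2=16.00, Q4=16.00; dissipated=9.000
Final charges: Q1=9.71, Q2=16.00, Q3=13.31, Q4=16.00, Q5=15.97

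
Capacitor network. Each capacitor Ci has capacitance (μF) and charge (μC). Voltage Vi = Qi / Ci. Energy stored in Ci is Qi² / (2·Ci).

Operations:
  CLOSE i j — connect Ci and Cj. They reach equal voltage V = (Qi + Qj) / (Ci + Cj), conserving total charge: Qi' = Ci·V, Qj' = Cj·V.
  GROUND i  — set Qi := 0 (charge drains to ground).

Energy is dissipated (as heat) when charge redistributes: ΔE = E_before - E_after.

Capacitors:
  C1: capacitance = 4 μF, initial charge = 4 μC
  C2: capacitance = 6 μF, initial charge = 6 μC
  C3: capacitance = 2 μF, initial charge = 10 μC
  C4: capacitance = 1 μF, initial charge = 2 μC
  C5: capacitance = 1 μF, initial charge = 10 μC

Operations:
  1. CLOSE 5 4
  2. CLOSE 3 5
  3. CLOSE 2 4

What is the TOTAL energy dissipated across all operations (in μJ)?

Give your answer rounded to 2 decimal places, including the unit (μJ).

Answer: 27.05 μJ

Derivation:
Initial: C1(4μF, Q=4μC, V=1.00V), C2(6μF, Q=6μC, V=1.00V), C3(2μF, Q=10μC, V=5.00V), C4(1μF, Q=2μC, V=2.00V), C5(1μF, Q=10μC, V=10.00V)
Op 1: CLOSE 5-4: Q_total=12.00, C_total=2.00, V=6.00; Q5=6.00, Q4=6.00; dissipated=16.000
Op 2: CLOSE 3-5: Q_total=16.00, C_total=3.00, V=5.33; Q3=10.67, Q5=5.33; dissipated=0.333
Op 3: CLOSE 2-4: Q_total=12.00, C_total=7.00, V=1.71; Q2=10.29, Q4=1.71; dissipated=10.714
Total dissipated: 27.048 μJ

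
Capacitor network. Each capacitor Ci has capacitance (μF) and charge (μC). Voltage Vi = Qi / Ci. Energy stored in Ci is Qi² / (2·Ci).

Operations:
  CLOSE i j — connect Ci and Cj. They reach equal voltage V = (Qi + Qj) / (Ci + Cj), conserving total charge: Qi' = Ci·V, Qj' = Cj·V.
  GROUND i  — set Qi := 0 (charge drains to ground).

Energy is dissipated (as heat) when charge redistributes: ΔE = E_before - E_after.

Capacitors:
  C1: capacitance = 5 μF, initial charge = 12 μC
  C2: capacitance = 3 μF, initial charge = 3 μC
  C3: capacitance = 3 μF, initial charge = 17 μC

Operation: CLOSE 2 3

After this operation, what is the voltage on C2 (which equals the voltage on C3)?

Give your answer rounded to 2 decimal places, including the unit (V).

Answer: 3.33 V

Derivation:
Initial: C1(5μF, Q=12μC, V=2.40V), C2(3μF, Q=3μC, V=1.00V), C3(3μF, Q=17μC, V=5.67V)
Op 1: CLOSE 2-3: Q_total=20.00, C_total=6.00, V=3.33; Q2=10.00, Q3=10.00; dissipated=16.333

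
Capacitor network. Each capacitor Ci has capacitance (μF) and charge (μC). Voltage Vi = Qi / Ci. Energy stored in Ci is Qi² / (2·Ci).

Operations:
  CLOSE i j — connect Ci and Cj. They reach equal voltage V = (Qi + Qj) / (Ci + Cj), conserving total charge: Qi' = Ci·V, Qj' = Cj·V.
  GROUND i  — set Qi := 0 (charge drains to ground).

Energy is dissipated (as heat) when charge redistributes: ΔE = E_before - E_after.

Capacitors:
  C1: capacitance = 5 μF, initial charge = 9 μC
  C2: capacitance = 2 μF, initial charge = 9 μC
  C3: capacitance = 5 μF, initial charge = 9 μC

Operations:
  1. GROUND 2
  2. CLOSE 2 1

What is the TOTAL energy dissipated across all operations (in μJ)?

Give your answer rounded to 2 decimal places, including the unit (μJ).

Answer: 22.56 μJ

Derivation:
Initial: C1(5μF, Q=9μC, V=1.80V), C2(2μF, Q=9μC, V=4.50V), C3(5μF, Q=9μC, V=1.80V)
Op 1: GROUND 2: Q2=0; energy lost=20.250
Op 2: CLOSE 2-1: Q_total=9.00, C_total=7.00, V=1.29; Q2=2.57, Q1=6.43; dissipated=2.314
Total dissipated: 22.564 μJ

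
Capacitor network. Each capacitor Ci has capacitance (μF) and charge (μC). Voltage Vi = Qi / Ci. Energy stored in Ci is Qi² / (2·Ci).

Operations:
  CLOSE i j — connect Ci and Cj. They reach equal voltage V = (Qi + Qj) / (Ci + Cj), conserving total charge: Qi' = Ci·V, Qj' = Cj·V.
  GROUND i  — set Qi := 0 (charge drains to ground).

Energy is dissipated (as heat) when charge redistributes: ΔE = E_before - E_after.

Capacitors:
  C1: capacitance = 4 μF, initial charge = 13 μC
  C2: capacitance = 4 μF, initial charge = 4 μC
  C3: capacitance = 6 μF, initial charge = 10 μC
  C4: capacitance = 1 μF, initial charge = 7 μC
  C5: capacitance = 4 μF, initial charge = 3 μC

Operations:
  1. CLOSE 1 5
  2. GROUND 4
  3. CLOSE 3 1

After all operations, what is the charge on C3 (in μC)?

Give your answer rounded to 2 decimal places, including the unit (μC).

Answer: 10.80 μC

Derivation:
Initial: C1(4μF, Q=13μC, V=3.25V), C2(4μF, Q=4μC, V=1.00V), C3(6μF, Q=10μC, V=1.67V), C4(1μF, Q=7μC, V=7.00V), C5(4μF, Q=3μC, V=0.75V)
Op 1: CLOSE 1-5: Q_total=16.00, C_total=8.00, V=2.00; Q1=8.00, Q5=8.00; dissipated=6.250
Op 2: GROUND 4: Q4=0; energy lost=24.500
Op 3: CLOSE 3-1: Q_total=18.00, C_total=10.00, V=1.80; Q3=10.80, Q1=7.20; dissipated=0.133
Final charges: Q1=7.20, Q2=4.00, Q3=10.80, Q4=0.00, Q5=8.00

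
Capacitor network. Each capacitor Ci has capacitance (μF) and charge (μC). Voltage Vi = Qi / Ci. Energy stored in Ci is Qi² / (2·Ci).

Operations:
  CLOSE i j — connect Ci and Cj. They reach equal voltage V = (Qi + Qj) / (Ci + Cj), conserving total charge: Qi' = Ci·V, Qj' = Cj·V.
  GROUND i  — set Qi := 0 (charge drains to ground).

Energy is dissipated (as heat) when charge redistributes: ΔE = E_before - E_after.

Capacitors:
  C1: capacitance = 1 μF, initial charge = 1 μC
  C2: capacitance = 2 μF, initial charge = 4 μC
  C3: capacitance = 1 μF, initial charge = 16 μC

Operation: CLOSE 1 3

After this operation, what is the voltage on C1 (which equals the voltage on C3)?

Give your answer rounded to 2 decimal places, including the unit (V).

Initial: C1(1μF, Q=1μC, V=1.00V), C2(2μF, Q=4μC, V=2.00V), C3(1μF, Q=16μC, V=16.00V)
Op 1: CLOSE 1-3: Q_total=17.00, C_total=2.00, V=8.50; Q1=8.50, Q3=8.50; dissipated=56.250

Answer: 8.50 V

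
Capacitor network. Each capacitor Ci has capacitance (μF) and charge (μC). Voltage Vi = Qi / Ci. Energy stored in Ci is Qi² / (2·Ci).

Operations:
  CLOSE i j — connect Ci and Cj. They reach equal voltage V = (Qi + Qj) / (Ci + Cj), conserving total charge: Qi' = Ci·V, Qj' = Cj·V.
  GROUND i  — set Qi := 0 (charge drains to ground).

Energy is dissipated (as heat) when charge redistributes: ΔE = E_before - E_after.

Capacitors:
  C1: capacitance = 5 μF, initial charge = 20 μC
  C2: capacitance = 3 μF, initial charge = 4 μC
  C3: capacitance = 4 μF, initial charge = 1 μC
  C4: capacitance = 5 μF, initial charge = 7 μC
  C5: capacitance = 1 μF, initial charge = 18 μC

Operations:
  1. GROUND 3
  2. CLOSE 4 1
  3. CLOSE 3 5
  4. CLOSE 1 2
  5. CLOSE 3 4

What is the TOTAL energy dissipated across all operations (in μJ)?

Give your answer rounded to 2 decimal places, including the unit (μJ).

Answer: 140.83 μJ

Derivation:
Initial: C1(5μF, Q=20μC, V=4.00V), C2(3μF, Q=4μC, V=1.33V), C3(4μF, Q=1μC, V=0.25V), C4(5μF, Q=7μC, V=1.40V), C5(1μF, Q=18μC, V=18.00V)
Op 1: GROUND 3: Q3=0; energy lost=0.125
Op 2: CLOSE 4-1: Q_total=27.00, C_total=10.00, V=2.70; Q4=13.50, Q1=13.50; dissipated=8.450
Op 3: CLOSE 3-5: Q_total=18.00, C_total=5.00, V=3.60; Q3=14.40, Q5=3.60; dissipated=129.600
Op 4: CLOSE 1-2: Q_total=17.50, C_total=8.00, V=2.19; Q1=10.94, Q2=6.56; dissipated=1.751
Op 5: CLOSE 3-4: Q_total=27.90, C_total=9.00, V=3.10; Q3=12.40, Q4=15.50; dissipated=0.900
Total dissipated: 140.826 μJ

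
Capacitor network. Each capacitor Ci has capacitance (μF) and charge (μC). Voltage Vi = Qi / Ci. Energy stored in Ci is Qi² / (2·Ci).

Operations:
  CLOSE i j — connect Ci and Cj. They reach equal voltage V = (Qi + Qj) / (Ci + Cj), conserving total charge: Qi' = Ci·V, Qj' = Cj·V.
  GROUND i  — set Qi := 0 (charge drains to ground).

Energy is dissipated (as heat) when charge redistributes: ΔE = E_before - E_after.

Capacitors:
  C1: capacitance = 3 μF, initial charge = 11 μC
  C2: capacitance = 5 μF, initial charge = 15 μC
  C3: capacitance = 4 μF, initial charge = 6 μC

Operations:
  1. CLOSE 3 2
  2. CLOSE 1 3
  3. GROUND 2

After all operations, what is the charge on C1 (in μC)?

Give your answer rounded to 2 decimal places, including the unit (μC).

Answer: 8.71 μC

Derivation:
Initial: C1(3μF, Q=11μC, V=3.67V), C2(5μF, Q=15μC, V=3.00V), C3(4μF, Q=6μC, V=1.50V)
Op 1: CLOSE 3-2: Q_total=21.00, C_total=9.00, V=2.33; Q3=9.33, Q2=11.67; dissipated=2.500
Op 2: CLOSE 1-3: Q_total=20.33, C_total=7.00, V=2.90; Q1=8.71, Q3=11.62; dissipated=1.524
Op 3: GROUND 2: Q2=0; energy lost=13.611
Final charges: Q1=8.71, Q2=0.00, Q3=11.62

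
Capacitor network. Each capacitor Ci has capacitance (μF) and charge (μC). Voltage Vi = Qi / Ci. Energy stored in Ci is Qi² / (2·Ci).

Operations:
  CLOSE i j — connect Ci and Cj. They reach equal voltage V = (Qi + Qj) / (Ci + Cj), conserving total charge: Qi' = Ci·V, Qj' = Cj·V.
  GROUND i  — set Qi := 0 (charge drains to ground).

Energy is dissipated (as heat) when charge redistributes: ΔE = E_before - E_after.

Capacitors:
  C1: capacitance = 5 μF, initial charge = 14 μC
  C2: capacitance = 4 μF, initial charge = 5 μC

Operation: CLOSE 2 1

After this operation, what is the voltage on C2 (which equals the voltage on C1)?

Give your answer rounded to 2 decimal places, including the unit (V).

Answer: 2.11 V

Derivation:
Initial: C1(5μF, Q=14μC, V=2.80V), C2(4μF, Q=5μC, V=1.25V)
Op 1: CLOSE 2-1: Q_total=19.00, C_total=9.00, V=2.11; Q2=8.44, Q1=10.56; dissipated=2.669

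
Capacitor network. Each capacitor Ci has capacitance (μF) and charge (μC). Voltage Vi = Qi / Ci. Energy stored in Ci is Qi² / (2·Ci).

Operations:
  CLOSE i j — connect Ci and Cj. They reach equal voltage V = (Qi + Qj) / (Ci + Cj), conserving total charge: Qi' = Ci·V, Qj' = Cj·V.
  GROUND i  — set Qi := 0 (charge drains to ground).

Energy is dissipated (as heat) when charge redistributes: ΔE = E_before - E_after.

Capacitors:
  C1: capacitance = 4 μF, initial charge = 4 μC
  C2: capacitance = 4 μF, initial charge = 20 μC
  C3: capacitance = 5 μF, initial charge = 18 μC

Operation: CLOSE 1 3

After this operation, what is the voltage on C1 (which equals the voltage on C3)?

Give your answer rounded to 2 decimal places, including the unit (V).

Initial: C1(4μF, Q=4μC, V=1.00V), C2(4μF, Q=20μC, V=5.00V), C3(5μF, Q=18μC, V=3.60V)
Op 1: CLOSE 1-3: Q_total=22.00, C_total=9.00, V=2.44; Q1=9.78, Q3=12.22; dissipated=7.511

Answer: 2.44 V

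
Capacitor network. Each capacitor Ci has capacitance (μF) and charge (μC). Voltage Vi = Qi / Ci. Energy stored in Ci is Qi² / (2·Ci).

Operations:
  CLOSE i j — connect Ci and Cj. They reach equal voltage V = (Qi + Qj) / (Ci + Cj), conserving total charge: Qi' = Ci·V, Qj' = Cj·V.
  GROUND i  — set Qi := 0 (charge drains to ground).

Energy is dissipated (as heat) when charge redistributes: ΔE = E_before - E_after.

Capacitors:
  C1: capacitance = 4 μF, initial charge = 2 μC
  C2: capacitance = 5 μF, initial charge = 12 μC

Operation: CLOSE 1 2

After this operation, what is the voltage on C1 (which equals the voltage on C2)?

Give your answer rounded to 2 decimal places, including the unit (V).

Initial: C1(4μF, Q=2μC, V=0.50V), C2(5μF, Q=12μC, V=2.40V)
Op 1: CLOSE 1-2: Q_total=14.00, C_total=9.00, V=1.56; Q1=6.22, Q2=7.78; dissipated=4.011

Answer: 1.56 V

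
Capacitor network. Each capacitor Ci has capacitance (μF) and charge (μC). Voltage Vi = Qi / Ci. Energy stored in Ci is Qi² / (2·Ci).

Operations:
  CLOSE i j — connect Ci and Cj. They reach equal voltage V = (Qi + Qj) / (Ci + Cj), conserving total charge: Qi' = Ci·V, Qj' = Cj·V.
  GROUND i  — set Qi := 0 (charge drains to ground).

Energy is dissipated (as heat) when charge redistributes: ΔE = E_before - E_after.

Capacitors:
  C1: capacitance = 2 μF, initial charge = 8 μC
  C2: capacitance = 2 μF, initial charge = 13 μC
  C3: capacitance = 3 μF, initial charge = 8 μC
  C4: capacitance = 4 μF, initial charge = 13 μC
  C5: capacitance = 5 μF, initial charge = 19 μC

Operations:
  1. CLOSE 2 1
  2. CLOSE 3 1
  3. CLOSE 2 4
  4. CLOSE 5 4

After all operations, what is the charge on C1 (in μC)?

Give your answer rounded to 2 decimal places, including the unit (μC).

Initial: C1(2μF, Q=8μC, V=4.00V), C2(2μF, Q=13μC, V=6.50V), C3(3μF, Q=8μC, V=2.67V), C4(4μF, Q=13μC, V=3.25V), C5(5μF, Q=19μC, V=3.80V)
Op 1: CLOSE 2-1: Q_total=21.00, C_total=4.00, V=5.25; Q2=10.50, Q1=10.50; dissipated=3.125
Op 2: CLOSE 3-1: Q_total=18.50, C_total=5.00, V=3.70; Q3=11.10, Q1=7.40; dissipated=4.004
Op 3: CLOSE 2-4: Q_total=23.50, C_total=6.00, V=3.92; Q2=7.83, Q4=15.67; dissipated=2.667
Op 4: CLOSE 5-4: Q_total=34.67, C_total=9.00, V=3.85; Q5=19.26, Q4=15.41; dissipated=0.015
Final charges: Q1=7.40, Q2=7.83, Q3=11.10, Q4=15.41, Q5=19.26

Answer: 7.40 μC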